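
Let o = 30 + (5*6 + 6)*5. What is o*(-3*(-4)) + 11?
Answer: 2531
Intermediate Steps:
o = 210 (o = 30 + (30 + 6)*5 = 30 + 36*5 = 30 + 180 = 210)
o*(-3*(-4)) + 11 = 210*(-3*(-4)) + 11 = 210*12 + 11 = 2520 + 11 = 2531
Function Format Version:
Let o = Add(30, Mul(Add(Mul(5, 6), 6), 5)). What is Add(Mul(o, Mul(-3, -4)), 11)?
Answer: 2531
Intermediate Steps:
o = 210 (o = Add(30, Mul(Add(30, 6), 5)) = Add(30, Mul(36, 5)) = Add(30, 180) = 210)
Add(Mul(o, Mul(-3, -4)), 11) = Add(Mul(210, Mul(-3, -4)), 11) = Add(Mul(210, 12), 11) = Add(2520, 11) = 2531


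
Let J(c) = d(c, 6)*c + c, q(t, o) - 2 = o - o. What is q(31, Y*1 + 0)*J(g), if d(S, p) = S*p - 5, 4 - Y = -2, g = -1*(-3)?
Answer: 84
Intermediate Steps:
g = 3
Y = 6 (Y = 4 - 1*(-2) = 4 + 2 = 6)
q(t, o) = 2 (q(t, o) = 2 + (o - o) = 2 + 0 = 2)
d(S, p) = -5 + S*p
J(c) = c + c*(-5 + 6*c) (J(c) = (-5 + c*6)*c + c = (-5 + 6*c)*c + c = c*(-5 + 6*c) + c = c + c*(-5 + 6*c))
q(31, Y*1 + 0)*J(g) = 2*(2*3*(-2 + 3*3)) = 2*(2*3*(-2 + 9)) = 2*(2*3*7) = 2*42 = 84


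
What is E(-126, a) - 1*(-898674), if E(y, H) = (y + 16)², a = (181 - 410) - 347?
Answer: 910774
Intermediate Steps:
a = -576 (a = -229 - 347 = -576)
E(y, H) = (16 + y)²
E(-126, a) - 1*(-898674) = (16 - 126)² - 1*(-898674) = (-110)² + 898674 = 12100 + 898674 = 910774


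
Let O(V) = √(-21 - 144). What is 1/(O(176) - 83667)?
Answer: -27889/2333389018 - I*√165/7000167054 ≈ -1.1952e-5 - 1.835e-9*I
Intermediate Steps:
O(V) = I*√165 (O(V) = √(-165) = I*√165)
1/(O(176) - 83667) = 1/(I*√165 - 83667) = 1/(-83667 + I*√165)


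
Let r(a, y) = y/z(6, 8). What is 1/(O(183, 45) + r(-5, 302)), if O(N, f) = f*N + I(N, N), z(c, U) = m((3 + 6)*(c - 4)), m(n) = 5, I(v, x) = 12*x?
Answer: 5/52457 ≈ 9.5316e-5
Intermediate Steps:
z(c, U) = 5
r(a, y) = y/5
O(N, f) = 12*N + N*f (O(N, f) = f*N + 12*N = N*f + 12*N = 12*N + N*f)
1/(O(183, 45) + r(-5, 302)) = 1/(183*(12 + 45) + (1/5)*302) = 1/(183*57 + 302/5) = 1/(10431 + 302/5) = 1/(52457/5) = 5/52457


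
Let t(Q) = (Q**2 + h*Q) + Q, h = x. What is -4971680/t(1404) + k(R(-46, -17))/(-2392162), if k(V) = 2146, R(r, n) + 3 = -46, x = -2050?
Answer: 297278014937/54157351599 ≈ 5.4892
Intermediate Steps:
R(r, n) = -49 (R(r, n) = -3 - 46 = -49)
h = -2050
t(Q) = Q**2 - 2049*Q (t(Q) = (Q**2 - 2050*Q) + Q = Q**2 - 2049*Q)
-4971680/t(1404) + k(R(-46, -17))/(-2392162) = -4971680*1/(1404*(-2049 + 1404)) + 2146/(-2392162) = -4971680/(1404*(-645)) + 2146*(-1/2392162) = -4971680/(-905580) - 1073/1196081 = -4971680*(-1/905580) - 1073/1196081 = 248584/45279 - 1073/1196081 = 297278014937/54157351599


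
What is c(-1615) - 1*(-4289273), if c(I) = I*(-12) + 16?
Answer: 4308669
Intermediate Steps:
c(I) = 16 - 12*I (c(I) = -12*I + 16 = 16 - 12*I)
c(-1615) - 1*(-4289273) = (16 - 12*(-1615)) - 1*(-4289273) = (16 + 19380) + 4289273 = 19396 + 4289273 = 4308669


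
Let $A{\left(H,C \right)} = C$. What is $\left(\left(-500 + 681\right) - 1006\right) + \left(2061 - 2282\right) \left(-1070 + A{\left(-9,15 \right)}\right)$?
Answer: $232330$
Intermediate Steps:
$\left(\left(-500 + 681\right) - 1006\right) + \left(2061 - 2282\right) \left(-1070 + A{\left(-9,15 \right)}\right) = \left(\left(-500 + 681\right) - 1006\right) + \left(2061 - 2282\right) \left(-1070 + 15\right) = \left(181 - 1006\right) - -233155 = -825 + 233155 = 232330$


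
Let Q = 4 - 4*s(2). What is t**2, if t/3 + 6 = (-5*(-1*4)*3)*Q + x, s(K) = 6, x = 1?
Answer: 13068225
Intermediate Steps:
Q = -20 (Q = 4 - 4*6 = 4 - 24 = -20)
t = -3615 (t = -18 + 3*(-5*(-1*4)*3*(-20) + 1) = -18 + 3*(-(-20)*3*(-20) + 1) = -18 + 3*(-5*(-12)*(-20) + 1) = -18 + 3*(60*(-20) + 1) = -18 + 3*(-1200 + 1) = -18 + 3*(-1199) = -18 - 3597 = -3615)
t**2 = (-3615)**2 = 13068225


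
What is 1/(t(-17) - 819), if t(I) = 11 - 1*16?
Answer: -1/824 ≈ -0.0012136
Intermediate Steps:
t(I) = -5 (t(I) = 11 - 16 = -5)
1/(t(-17) - 819) = 1/(-5 - 819) = 1/(-824) = -1/824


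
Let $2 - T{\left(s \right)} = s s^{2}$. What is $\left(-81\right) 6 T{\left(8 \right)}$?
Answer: $247860$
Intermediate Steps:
$T{\left(s \right)} = 2 - s^{3}$ ($T{\left(s \right)} = 2 - s s^{2} = 2 - s^{3}$)
$\left(-81\right) 6 T{\left(8 \right)} = \left(-81\right) 6 \left(2 - 8^{3}\right) = - 486 \left(2 - 512\right) = \left(-486\right) \left(-510\right) = 247860$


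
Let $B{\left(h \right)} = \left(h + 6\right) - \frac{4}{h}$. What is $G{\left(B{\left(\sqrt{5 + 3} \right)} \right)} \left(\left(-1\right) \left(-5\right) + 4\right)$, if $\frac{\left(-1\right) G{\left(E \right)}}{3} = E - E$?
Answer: $0$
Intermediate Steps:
$B{\left(h \right)} = 6 + h - \frac{4}{h}$ ($B{\left(h \right)} = \left(6 + h\right) - \frac{4}{h} = 6 + h - \frac{4}{h}$)
$G{\left(E \right)} = 0$ ($G{\left(E \right)} = - 3 \left(E - E\right) = \left(-3\right) 0 = 0$)
$G{\left(B{\left(\sqrt{5 + 3} \right)} \right)} \left(\left(-1\right) \left(-5\right) + 4\right) = 0 \left(\left(-1\right) \left(-5\right) + 4\right) = 0 \left(5 + 4\right) = 0 \cdot 9 = 0$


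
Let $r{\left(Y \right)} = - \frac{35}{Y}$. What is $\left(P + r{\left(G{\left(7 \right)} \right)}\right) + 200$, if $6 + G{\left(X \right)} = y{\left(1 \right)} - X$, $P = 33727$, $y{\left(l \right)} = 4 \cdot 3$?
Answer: $33962$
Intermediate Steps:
$y{\left(l \right)} = 12$
$G{\left(X \right)} = 6 - X$ ($G{\left(X \right)} = -6 - \left(-12 + X\right) = 6 - X$)
$\left(P + r{\left(G{\left(7 \right)} \right)}\right) + 200 = \left(33727 - \frac{35}{6 - 7}\right) + 200 = \left(33727 - \frac{35}{-1}\right) + 200 = \left(33727 - -35\right) + 200 = \left(33727 + 35\right) + 200 = 33762 + 200 = 33962$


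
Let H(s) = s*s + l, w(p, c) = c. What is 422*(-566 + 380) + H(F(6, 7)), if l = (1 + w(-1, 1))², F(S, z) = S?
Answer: -78452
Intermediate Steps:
l = 4 (l = (1 + 1)² = 2² = 4)
H(s) = 4 + s² (H(s) = s*s + 4 = s² + 4 = 4 + s²)
422*(-566 + 380) + H(F(6, 7)) = 422*(-566 + 380) + (4 + 6²) = 422*(-186) + (4 + 36) = -78492 + 40 = -78452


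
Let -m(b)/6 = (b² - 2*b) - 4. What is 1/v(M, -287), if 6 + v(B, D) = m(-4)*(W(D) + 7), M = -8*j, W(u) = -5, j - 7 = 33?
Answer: -1/246 ≈ -0.0040650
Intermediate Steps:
j = 40 (j = 7 + 33 = 40)
M = -320 (M = -8*40 = -320)
m(b) = 24 - 6*b² + 12*b (m(b) = -6*((b² - 2*b) - 4) = -6*(-4 + b² - 2*b) = 24 - 6*b² + 12*b)
v(B, D) = -246 (v(B, D) = -6 + (24 - 6*(-4)² + 12*(-4))*(-5 + 7) = -6 + (24 - 6*16 - 48)*2 = -6 + (24 - 96 - 48)*2 = -6 - 120*2 = -6 - 240 = -246)
1/v(M, -287) = 1/(-246) = -1/246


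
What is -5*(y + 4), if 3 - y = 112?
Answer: 525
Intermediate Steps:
y = -109 (y = 3 - 1*112 = 3 - 112 = -109)
-5*(y + 4) = -5*(-109 + 4) = -5*(-105) = 525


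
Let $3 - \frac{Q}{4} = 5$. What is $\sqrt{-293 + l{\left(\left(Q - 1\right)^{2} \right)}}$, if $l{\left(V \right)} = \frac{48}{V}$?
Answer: $\frac{i \sqrt{23685}}{9} \approx 17.1 i$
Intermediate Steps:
$Q = -8$ ($Q = 12 - 20 = -8$)
$\sqrt{-293 + l{\left(\left(Q - 1\right)^{2} \right)}} = \sqrt{-293 + \frac{48}{\left(-8 - 1\right)^{2}}} = \sqrt{-293 + \frac{48}{\left(-9\right)^{2}}} = \sqrt{-293 + \frac{48}{81}} = \sqrt{-293 + 48 \cdot \frac{1}{81}} = \sqrt{-293 + \frac{16}{27}} = \sqrt{- \frac{7895}{27}} = \frac{i \sqrt{23685}}{9}$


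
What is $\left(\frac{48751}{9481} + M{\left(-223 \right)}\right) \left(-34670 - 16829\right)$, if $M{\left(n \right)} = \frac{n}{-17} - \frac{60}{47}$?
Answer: $- \frac{6625438533210}{7575319} \approx -8.7461 \cdot 10^{5}$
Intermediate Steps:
$M{\left(n \right)} = - \frac{60}{47} - \frac{n}{17}$ ($M{\left(n \right)} = n \left(- \frac{1}{17}\right) - \frac{60}{47} = - \frac{n}{17} - \frac{60}{47} = - \frac{60}{47} - \frac{n}{17}$)
$\left(\frac{48751}{9481} + M{\left(-223 \right)}\right) \left(-34670 - 16829\right) = \left(\frac{48751}{9481} - - \frac{9461}{799}\right) \left(-34670 - 16829\right) = \left(48751 \cdot \frac{1}{9481} + \left(- \frac{60}{47} + \frac{223}{17}\right)\right) \left(-51499\right) = \left(\frac{48751}{9481} + \frac{9461}{799}\right) \left(-51499\right) = \frac{128651790}{7575319} \left(-51499\right) = - \frac{6625438533210}{7575319}$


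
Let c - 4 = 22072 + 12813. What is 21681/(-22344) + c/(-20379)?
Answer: -407132305/151782792 ≈ -2.6823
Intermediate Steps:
c = 34889 (c = 4 + (22072 + 12813) = 4 + 34885 = 34889)
21681/(-22344) + c/(-20379) = 21681/(-22344) + 34889/(-20379) = 21681*(-1/22344) + 34889*(-1/20379) = -7227/7448 - 34889/20379 = -407132305/151782792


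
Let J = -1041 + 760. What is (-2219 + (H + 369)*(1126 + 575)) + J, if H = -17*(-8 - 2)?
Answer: 914339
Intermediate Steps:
J = -281
H = 170 (H = -17*(-10) = 170)
(-2219 + (H + 369)*(1126 + 575)) + J = (-2219 + (170 + 369)*(1126 + 575)) - 281 = (-2219 + 539*1701) - 281 = (-2219 + 916839) - 281 = 914620 - 281 = 914339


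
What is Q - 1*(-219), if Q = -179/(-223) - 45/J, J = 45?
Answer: 48793/223 ≈ 218.80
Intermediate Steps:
Q = -44/223 (Q = -179/(-223) - 45/45 = -179*(-1/223) - 45*1/45 = 179/223 - 1 = -44/223 ≈ -0.19731)
Q - 1*(-219) = -44/223 - 1*(-219) = -44/223 + 219 = 48793/223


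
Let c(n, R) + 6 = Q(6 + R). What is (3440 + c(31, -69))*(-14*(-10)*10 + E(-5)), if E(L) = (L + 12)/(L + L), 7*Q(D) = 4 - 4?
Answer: 24025981/5 ≈ 4.8052e+6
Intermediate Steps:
Q(D) = 0 (Q(D) = (4 - 4)/7 = (⅐)*0 = 0)
E(L) = (12 + L)/(2*L) (E(L) = (12 + L)/((2*L)) = (12 + L)*(1/(2*L)) = (12 + L)/(2*L))
c(n, R) = -6 (c(n, R) = -6 + 0 = -6)
(3440 + c(31, -69))*(-14*(-10)*10 + E(-5)) = (3440 - 6)*(-14*(-10)*10 + (½)*(12 - 5)/(-5)) = 3434*(140*10 + (½)*(-⅕)*7) = 3434*(1400 - 7/10) = 3434*(13993/10) = 24025981/5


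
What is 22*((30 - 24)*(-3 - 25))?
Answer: -3696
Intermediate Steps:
22*((30 - 24)*(-3 - 25)) = 22*(6*(-28)) = 22*(-168) = -3696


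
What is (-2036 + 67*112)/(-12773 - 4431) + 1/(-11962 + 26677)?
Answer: -20111104/63289215 ≈ -0.31777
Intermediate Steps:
(-2036 + 67*112)/(-12773 - 4431) + 1/(-11962 + 26677) = (-2036 + 7504)/(-17204) + 1/14715 = 5468*(-1/17204) + 1/14715 = -1367/4301 + 1/14715 = -20111104/63289215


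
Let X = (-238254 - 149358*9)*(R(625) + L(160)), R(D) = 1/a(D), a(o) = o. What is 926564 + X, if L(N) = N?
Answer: -157670079976/625 ≈ -2.5227e+8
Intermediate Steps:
R(D) = 1/D
X = -158249182476/625 (X = (-238254 - 149358*9)*(1/625 + 160) = (-238254 - 1344222)*(1/625 + 160) = -1582476*100001/625 = -158249182476/625 ≈ -2.5320e+8)
926564 + X = 926564 - 158249182476/625 = -157670079976/625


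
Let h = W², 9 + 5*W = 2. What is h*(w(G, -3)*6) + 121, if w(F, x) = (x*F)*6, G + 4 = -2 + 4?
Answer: 13609/25 ≈ 544.36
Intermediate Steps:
W = -7/5 (W = -9/5 + (⅕)*2 = -9/5 + ⅖ = -7/5 ≈ -1.4000)
G = -2 (G = -4 + (-2 + 4) = -4 + 2 = -2)
w(F, x) = 6*F*x (w(F, x) = (F*x)*6 = 6*F*x)
h = 49/25 (h = (-7/5)² = 49/25 ≈ 1.9600)
h*(w(G, -3)*6) + 121 = 49*((6*(-2)*(-3))*6)/25 + 121 = 49*(36*6)/25 + 121 = (49/25)*216 + 121 = 10584/25 + 121 = 13609/25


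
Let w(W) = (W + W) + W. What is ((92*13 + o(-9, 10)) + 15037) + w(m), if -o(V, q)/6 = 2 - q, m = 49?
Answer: 16428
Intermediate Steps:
o(V, q) = -12 + 6*q (o(V, q) = -6*(2 - q) = -12 + 6*q)
w(W) = 3*W (w(W) = 2*W + W = 3*W)
((92*13 + o(-9, 10)) + 15037) + w(m) = ((92*13 + (-12 + 6*10)) + 15037) + 3*49 = ((1196 + (-12 + 60)) + 15037) + 147 = ((1196 + 48) + 15037) + 147 = (1244 + 15037) + 147 = 16281 + 147 = 16428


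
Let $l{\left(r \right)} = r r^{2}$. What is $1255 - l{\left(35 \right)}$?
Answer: $-41620$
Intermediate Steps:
$l{\left(r \right)} = r^{3}$
$1255 - l{\left(35 \right)} = 1255 - 35^{3} = 1255 - 42875 = -41620$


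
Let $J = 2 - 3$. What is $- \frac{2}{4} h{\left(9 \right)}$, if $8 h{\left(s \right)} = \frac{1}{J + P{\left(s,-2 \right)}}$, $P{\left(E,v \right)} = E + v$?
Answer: $- \frac{1}{96} \approx -0.010417$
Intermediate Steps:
$J = -1$ ($J = 2 - 3 = -1$)
$h{\left(s \right)} = \frac{1}{8 \left(-3 + s\right)}$ ($h{\left(s \right)} = \frac{1}{8 \left(-1 + \left(s - 2\right)\right)} = \frac{1}{8 \left(-1 + \left(-2 + s\right)\right)} = \frac{1}{8 \left(-3 + s\right)}$)
$- \frac{2}{4} h{\left(9 \right)} = - \frac{2}{4} \frac{1}{8 \left(-3 + 9\right)} = \left(-2\right) \frac{1}{4} \frac{1}{8 \cdot 6} = - \frac{\frac{1}{8} \cdot \frac{1}{6}}{2} = \left(- \frac{1}{2}\right) \frac{1}{48} = - \frac{1}{96}$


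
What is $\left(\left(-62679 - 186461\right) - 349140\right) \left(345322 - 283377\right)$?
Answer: $-37060454600$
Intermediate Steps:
$\left(\left(-62679 - 186461\right) - 349140\right) \left(345322 - 283377\right) = \left(\left(-62679 - 186461\right) - 349140\right) 61945 = \left(-249140 - 349140\right) 61945 = \left(-598280\right) 61945 = -37060454600$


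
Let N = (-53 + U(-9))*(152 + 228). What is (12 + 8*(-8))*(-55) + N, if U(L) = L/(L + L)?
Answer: -17090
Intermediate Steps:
U(L) = ½ (U(L) = L/((2*L)) = (1/(2*L))*L = ½)
N = -19950 (N = (-53 + ½)*(152 + 228) = -105/2*380 = -19950)
(12 + 8*(-8))*(-55) + N = (12 + 8*(-8))*(-55) - 19950 = (12 - 64)*(-55) - 19950 = -52*(-55) - 19950 = 2860 - 19950 = -17090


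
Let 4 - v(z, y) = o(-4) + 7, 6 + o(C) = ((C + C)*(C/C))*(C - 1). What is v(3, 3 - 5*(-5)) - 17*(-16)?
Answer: 235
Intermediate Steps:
o(C) = -6 + 2*C*(-1 + C) (o(C) = -6 + ((C + C)*(C/C))*(C - 1) = -6 + ((2*C)*1)*(-1 + C) = -6 + (2*C)*(-1 + C) = -6 + 2*C*(-1 + C))
v(z, y) = -37 (v(z, y) = 4 - ((-6 - 2*(-4) + 2*(-4)**2) + 7) = 4 - ((-6 + 8 + 2*16) + 7) = 4 - ((-6 + 8 + 32) + 7) = 4 - (34 + 7) = 4 - 1*41 = 4 - 41 = -37)
v(3, 3 - 5*(-5)) - 17*(-16) = -37 - 17*(-16) = -37 + 272 = 235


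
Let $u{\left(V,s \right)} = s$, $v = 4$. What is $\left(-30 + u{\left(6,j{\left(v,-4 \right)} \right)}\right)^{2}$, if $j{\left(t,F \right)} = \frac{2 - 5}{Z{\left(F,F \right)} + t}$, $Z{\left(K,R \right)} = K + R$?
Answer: $\frac{13689}{16} \approx 855.56$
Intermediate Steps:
$j{\left(t,F \right)} = - \frac{3}{t + 2 F}$ ($j{\left(t,F \right)} = \frac{2 - 5}{\left(F + F\right) + t} = - \frac{3}{2 F + t} = - \frac{3}{t + 2 F}$)
$\left(-30 + u{\left(6,j{\left(v,-4 \right)} \right)}\right)^{2} = \left(-30 - \frac{3}{4 + 2 \left(-4\right)}\right)^{2} = \left(-30 - \frac{3}{4 - 8}\right)^{2} = \left(-30 - \frac{3}{-4}\right)^{2} = \left(-30 - - \frac{3}{4}\right)^{2} = \left(-30 + \frac{3}{4}\right)^{2} = \left(- \frac{117}{4}\right)^{2} = \frac{13689}{16}$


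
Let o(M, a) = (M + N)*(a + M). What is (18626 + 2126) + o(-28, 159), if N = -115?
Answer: 2019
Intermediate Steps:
o(M, a) = (-115 + M)*(M + a) (o(M, a) = (M - 115)*(a + M) = (-115 + M)*(M + a))
(18626 + 2126) + o(-28, 159) = (18626 + 2126) + ((-28)² - 115*(-28) - 115*159 - 28*159) = 20752 + (784 + 3220 - 18285 - 4452) = 20752 - 18733 = 2019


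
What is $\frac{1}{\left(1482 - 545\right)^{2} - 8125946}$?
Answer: $- \frac{1}{7247977} \approx -1.3797 \cdot 10^{-7}$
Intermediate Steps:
$\frac{1}{\left(1482 - 545\right)^{2} - 8125946} = \frac{1}{937^{2} - 8125946} = \frac{1}{877969 - 8125946} = \frac{1}{-7247977} = - \frac{1}{7247977}$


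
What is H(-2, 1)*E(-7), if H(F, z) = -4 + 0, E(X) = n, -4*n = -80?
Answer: -80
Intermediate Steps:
n = 20 (n = -¼*(-80) = 20)
E(X) = 20
H(F, z) = -4
H(-2, 1)*E(-7) = -4*20 = -80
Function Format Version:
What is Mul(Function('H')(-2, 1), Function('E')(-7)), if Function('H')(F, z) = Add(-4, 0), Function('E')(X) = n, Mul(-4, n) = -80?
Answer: -80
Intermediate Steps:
n = 20 (n = Mul(Rational(-1, 4), -80) = 20)
Function('E')(X) = 20
Function('H')(F, z) = -4
Mul(Function('H')(-2, 1), Function('E')(-7)) = Mul(-4, 20) = -80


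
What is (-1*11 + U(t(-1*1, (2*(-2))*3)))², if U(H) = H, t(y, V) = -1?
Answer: 144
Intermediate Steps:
(-1*11 + U(t(-1*1, (2*(-2))*3)))² = (-1*11 - 1)² = (-11 - 1)² = (-12)² = 144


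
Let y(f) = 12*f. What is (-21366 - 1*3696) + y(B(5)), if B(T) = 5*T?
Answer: -24762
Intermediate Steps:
(-21366 - 1*3696) + y(B(5)) = (-21366 - 1*3696) + 12*(5*5) = (-21366 - 3696) + 12*25 = -25062 + 300 = -24762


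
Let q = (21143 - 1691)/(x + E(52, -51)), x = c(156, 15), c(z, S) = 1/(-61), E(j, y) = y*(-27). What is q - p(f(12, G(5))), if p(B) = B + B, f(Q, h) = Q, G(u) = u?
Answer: -207333/20999 ≈ -9.8735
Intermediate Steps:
E(j, y) = -27*y
c(z, S) = -1/61
x = -1/61 ≈ -0.016393
p(B) = 2*B
q = 296643/20999 (q = (21143 - 1691)/(-1/61 - 27*(-51)) = 19452/(-1/61 + 1377) = 19452/(83996/61) = 19452*(61/83996) = 296643/20999 ≈ 14.127)
q - p(f(12, G(5))) = 296643/20999 - 2*12 = 296643/20999 - 1*24 = 296643/20999 - 24 = -207333/20999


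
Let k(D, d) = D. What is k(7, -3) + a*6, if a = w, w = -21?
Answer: -119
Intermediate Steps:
a = -21
k(7, -3) + a*6 = 7 - 21*6 = 7 - 126 = -119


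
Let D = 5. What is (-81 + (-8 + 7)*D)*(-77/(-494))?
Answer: -3311/247 ≈ -13.405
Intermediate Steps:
(-81 + (-8 + 7)*D)*(-77/(-494)) = (-81 + (-8 + 7)*5)*(-77/(-494)) = (-81 - 1*5)*(-77*(-1/494)) = (-81 - 5)*(77/494) = -86*77/494 = -3311/247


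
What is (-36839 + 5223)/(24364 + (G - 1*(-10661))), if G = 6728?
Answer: -31616/41753 ≈ -0.75722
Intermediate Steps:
(-36839 + 5223)/(24364 + (G - 1*(-10661))) = (-36839 + 5223)/(24364 + (6728 - 1*(-10661))) = -31616/(24364 + (6728 + 10661)) = -31616/(24364 + 17389) = -31616/41753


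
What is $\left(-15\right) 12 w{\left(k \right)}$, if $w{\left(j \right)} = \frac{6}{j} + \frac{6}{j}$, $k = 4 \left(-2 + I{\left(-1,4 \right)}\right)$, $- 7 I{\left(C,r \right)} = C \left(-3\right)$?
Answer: $\frac{3780}{17} \approx 222.35$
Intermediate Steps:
$I{\left(C,r \right)} = \frac{3 C}{7}$ ($I{\left(C,r \right)} = - \frac{C \left(-3\right)}{7} = - \frac{\left(-3\right) C}{7} = \frac{3 C}{7}$)
$k = - \frac{68}{7}$ ($k = 4 \left(-2 + \frac{3}{7} \left(-1\right)\right) = 4 \left(-2 - \frac{3}{7}\right) = 4 \left(- \frac{17}{7}\right) = - \frac{68}{7} \approx -9.7143$)
$w{\left(j \right)} = \frac{12}{j}$
$\left(-15\right) 12 w{\left(k \right)} = \left(-15\right) 12 \frac{12}{- \frac{68}{7}} = - 180 \cdot 12 \left(- \frac{7}{68}\right) = \left(-180\right) \left(- \frac{21}{17}\right) = \frac{3780}{17}$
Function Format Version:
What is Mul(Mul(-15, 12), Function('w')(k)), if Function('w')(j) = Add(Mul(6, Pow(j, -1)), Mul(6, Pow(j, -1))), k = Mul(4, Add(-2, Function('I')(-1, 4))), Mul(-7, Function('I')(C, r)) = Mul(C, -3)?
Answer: Rational(3780, 17) ≈ 222.35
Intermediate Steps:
Function('I')(C, r) = Mul(Rational(3, 7), C) (Function('I')(C, r) = Mul(Rational(-1, 7), Mul(C, -3)) = Mul(Rational(-1, 7), Mul(-3, C)) = Mul(Rational(3, 7), C))
k = Rational(-68, 7) (k = Mul(4, Add(-2, Mul(Rational(3, 7), -1))) = Mul(4, Add(-2, Rational(-3, 7))) = Mul(4, Rational(-17, 7)) = Rational(-68, 7) ≈ -9.7143)
Function('w')(j) = Mul(12, Pow(j, -1))
Mul(Mul(-15, 12), Function('w')(k)) = Mul(Mul(-15, 12), Mul(12, Pow(Rational(-68, 7), -1))) = Mul(-180, Mul(12, Rational(-7, 68))) = Mul(-180, Rational(-21, 17)) = Rational(3780, 17)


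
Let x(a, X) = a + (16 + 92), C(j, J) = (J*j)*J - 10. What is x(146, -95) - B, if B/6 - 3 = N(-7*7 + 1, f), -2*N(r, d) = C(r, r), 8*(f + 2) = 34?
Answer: -331570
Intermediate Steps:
f = 9/4 (f = -2 + (⅛)*34 = -2 + 17/4 = 9/4 ≈ 2.2500)
C(j, J) = -10 + j*J² (C(j, J) = j*J² - 10 = -10 + j*J²)
x(a, X) = 108 + a (x(a, X) = a + 108 = 108 + a)
N(r, d) = 5 - r³/2 (N(r, d) = -(-10 + r*r²)/2 = -(-10 + r³)/2 = 5 - r³/2)
B = 331824 (B = 18 + 6*(5 - (-7*7 + 1)³/2) = 18 + 6*(5 - (-49 + 1)³/2) = 18 + 6*(5 - ½*(-48)³) = 18 + 6*(5 - ½*(-110592)) = 18 + 6*(5 + 55296) = 18 + 6*55301 = 18 + 331806 = 331824)
x(146, -95) - B = (108 + 146) - 1*331824 = 254 - 331824 = -331570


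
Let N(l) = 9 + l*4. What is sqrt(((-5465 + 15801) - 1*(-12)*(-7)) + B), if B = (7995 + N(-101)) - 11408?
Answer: 6*sqrt(179) ≈ 80.275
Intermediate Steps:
N(l) = 9 + 4*l
B = -3808 (B = (7995 + (9 + 4*(-101))) - 11408 = (7995 + (9 - 404)) - 11408 = (7995 - 395) - 11408 = 7600 - 11408 = -3808)
sqrt(((-5465 + 15801) - 1*(-12)*(-7)) + B) = sqrt(((-5465 + 15801) - 1*(-12)*(-7)) - 3808) = sqrt((10336 + 12*(-7)) - 3808) = sqrt((10336 - 84) - 3808) = sqrt(10252 - 3808) = sqrt(6444) = 6*sqrt(179)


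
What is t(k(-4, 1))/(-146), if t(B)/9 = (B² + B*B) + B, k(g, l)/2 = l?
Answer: -45/73 ≈ -0.61644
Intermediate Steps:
k(g, l) = 2*l
t(B) = 9*B + 18*B² (t(B) = 9*((B² + B*B) + B) = 9*((B² + B²) + B) = 9*(2*B² + B) = 9*(B + 2*B²) = 9*B + 18*B²)
t(k(-4, 1))/(-146) = (9*(2*1)*(1 + 2*(2*1)))/(-146) = (9*2*(1 + 2*2))*(-1/146) = (9*2*(1 + 4))*(-1/146) = (9*2*5)*(-1/146) = 90*(-1/146) = -45/73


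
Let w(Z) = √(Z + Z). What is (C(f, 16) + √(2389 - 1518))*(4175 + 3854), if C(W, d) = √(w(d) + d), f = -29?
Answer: 8029*√871 + 16058*√(4 + √2) ≈ 2.7432e+5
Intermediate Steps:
w(Z) = √2*√Z (w(Z) = √(2*Z) = √2*√Z)
C(W, d) = √(d + √2*√d) (C(W, d) = √(√2*√d + d) = √(d + √2*√d))
(C(f, 16) + √(2389 - 1518))*(4175 + 3854) = (√(16 + √2*√16) + √(2389 - 1518))*(4175 + 3854) = (√(16 + √2*4) + √871)*8029 = (√(16 + 4*√2) + √871)*8029 = (√871 + √(16 + 4*√2))*8029 = 8029*√871 + 8029*√(16 + 4*√2)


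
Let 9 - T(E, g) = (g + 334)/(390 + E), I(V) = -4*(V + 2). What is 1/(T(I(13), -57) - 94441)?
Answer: -330/31162837 ≈ -1.0590e-5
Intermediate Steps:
I(V) = -8 - 4*V (I(V) = -4*(2 + V) = -8 - 4*V)
T(E, g) = 9 - (334 + g)/(390 + E) (T(E, g) = 9 - (g + 334)/(390 + E) = 9 - (334 + g)/(390 + E))
1/(T(I(13), -57) - 94441) = 1/((3176 - 1*(-57) + 9*(-8 - 4*13))/(390 + (-8 - 4*13)) - 94441) = 1/((3176 + 57 + 9*(-8 - 52))/(390 + (-8 - 52)) - 94441) = 1/((3176 + 57 + 9*(-60))/(390 - 60) - 94441) = 1/((3176 + 57 - 540)/330 - 94441) = 1/((1/330)*2693 - 94441) = 1/(2693/330 - 94441) = 1/(-31162837/330) = -330/31162837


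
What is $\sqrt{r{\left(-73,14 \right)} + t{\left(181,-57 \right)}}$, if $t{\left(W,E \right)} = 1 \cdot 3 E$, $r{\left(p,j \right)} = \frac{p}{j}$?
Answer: $\frac{i \sqrt{34538}}{14} \approx 13.275 i$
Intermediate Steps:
$t{\left(W,E \right)} = 3 E$
$\sqrt{r{\left(-73,14 \right)} + t{\left(181,-57 \right)}} = \sqrt{- \frac{73}{14} + 3 \left(-57\right)} = \sqrt{\left(-73\right) \frac{1}{14} - 171} = \sqrt{- \frac{73}{14} - 171} = \sqrt{- \frac{2467}{14}} = \frac{i \sqrt{34538}}{14}$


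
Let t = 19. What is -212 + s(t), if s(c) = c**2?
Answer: 149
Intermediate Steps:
-212 + s(t) = -212 + 19**2 = -212 + 361 = 149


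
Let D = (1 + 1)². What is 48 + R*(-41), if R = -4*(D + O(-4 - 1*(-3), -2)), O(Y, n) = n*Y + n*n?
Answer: 1688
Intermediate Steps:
D = 4 (D = 2² = 4)
O(Y, n) = n² + Y*n (O(Y, n) = Y*n + n² = n² + Y*n)
R = -40 (R = -4*(4 - 2*((-4 - 1*(-3)) - 2)) = -4*(4 - 2*((-4 + 3) - 2)) = -4*(4 - 2*(-1 - 2)) = -4*(4 - 2*(-3)) = -4*(4 + 6) = -4*10 = -40)
48 + R*(-41) = 48 - 40*(-41) = 48 + 1640 = 1688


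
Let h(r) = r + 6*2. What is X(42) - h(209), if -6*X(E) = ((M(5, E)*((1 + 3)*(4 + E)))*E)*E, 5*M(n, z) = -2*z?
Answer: 4542959/5 ≈ 9.0859e+5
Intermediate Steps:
M(n, z) = -2*z/5 (M(n, z) = (-2*z)/5 = -2*z/5)
h(r) = 12 + r (h(r) = r + 12 = 12 + r)
X(E) = E³*(16 + 4*E)/15 (X(E) = -((-2*E/5)*((1 + 3)*(4 + E)))*E*E/6 = -((-2*E/5)*(4*(4 + E)))*E*E/6 = -((-2*E/5)*(16 + 4*E))*E*E/6 = -(-2*E*(16 + 4*E)/5)*E*E/6 = -(-2*E²*(16 + 4*E)/5)*E/6 = -(-1)*E³*(16 + 4*E)/15 = E³*(16 + 4*E)/15)
X(42) - h(209) = (4/15)*42³*(4 + 42) - (12 + 209) = (4/15)*74088*46 - 1*221 = 4544064/5 - 221 = 4542959/5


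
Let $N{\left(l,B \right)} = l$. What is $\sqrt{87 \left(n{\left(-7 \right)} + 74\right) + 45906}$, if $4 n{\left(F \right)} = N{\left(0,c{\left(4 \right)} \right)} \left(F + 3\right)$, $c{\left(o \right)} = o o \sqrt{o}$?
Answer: $6 \sqrt{1454} \approx 228.79$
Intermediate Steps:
$c{\left(o \right)} = o^{\frac{5}{2}}$ ($c{\left(o \right)} = o^{2} \sqrt{o} = o^{\frac{5}{2}}$)
$n{\left(F \right)} = 0$ ($n{\left(F \right)} = \frac{0 \left(F + 3\right)}{4} = \frac{0 \left(3 + F\right)}{4} = \frac{1}{4} \cdot 0 = 0$)
$\sqrt{87 \left(n{\left(-7 \right)} + 74\right) + 45906} = \sqrt{87 \left(0 + 74\right) + 45906} = \sqrt{87 \cdot 74 + 45906} = \sqrt{6438 + 45906} = \sqrt{52344} = 6 \sqrt{1454}$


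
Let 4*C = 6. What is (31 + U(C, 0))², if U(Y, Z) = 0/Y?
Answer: 961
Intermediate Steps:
C = 3/2 (C = (¼)*6 = 3/2 ≈ 1.5000)
U(Y, Z) = 0
(31 + U(C, 0))² = (31 + 0)² = 31² = 961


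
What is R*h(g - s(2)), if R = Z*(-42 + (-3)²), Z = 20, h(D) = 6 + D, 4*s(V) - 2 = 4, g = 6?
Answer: -6930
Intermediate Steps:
s(V) = 3/2 (s(V) = ½ + (¼)*4 = ½ + 1 = 3/2)
R = -660 (R = 20*(-42 + (-3)²) = 20*(-42 + 9) = 20*(-33) = -660)
R*h(g - s(2)) = -660*(6 + (6 - 1*3/2)) = -660*(6 + (6 - 3/2)) = -660*(6 + 9/2) = -660*21/2 = -6930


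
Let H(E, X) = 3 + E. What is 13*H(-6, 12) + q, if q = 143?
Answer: 104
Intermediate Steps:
13*H(-6, 12) + q = 13*(3 - 6) + 143 = 13*(-3) + 143 = -39 + 143 = 104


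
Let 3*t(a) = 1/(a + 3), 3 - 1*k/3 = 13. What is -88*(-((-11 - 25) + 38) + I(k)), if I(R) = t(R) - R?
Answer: -199496/81 ≈ -2462.9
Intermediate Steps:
k = -30 (k = 9 - 3*13 = 9 - 39 = -30)
t(a) = 1/(3*(3 + a)) (t(a) = 1/(3*(a + 3)) = 1/(3*(3 + a)))
I(R) = -R + 1/(3*(3 + R)) (I(R) = 1/(3*(3 + R)) - R = -R + 1/(3*(3 + R)))
-88*(-((-11 - 25) + 38) + I(k)) = -88*(-((-11 - 25) + 38) + (⅓ - 1*(-30)*(3 - 30))/(3 - 30)) = -88*(-(-36 + 38) + (⅓ - 1*(-30)*(-27))/(-27)) = -88*(-1*2 - (⅓ - 810)/27) = -88*(-2 - 1/27*(-2429/3)) = -88*(-2 + 2429/81) = -88*2267/81 = -199496/81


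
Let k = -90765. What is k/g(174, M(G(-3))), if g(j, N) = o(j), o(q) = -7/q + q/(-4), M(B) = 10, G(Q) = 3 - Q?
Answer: 7896555/3788 ≈ 2084.6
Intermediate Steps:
o(q) = -7/q - q/4 (o(q) = -7/q + q*(-¼) = -7/q - q/4)
g(j, N) = -7/j - j/4
k/g(174, M(G(-3))) = -90765/(-7/174 - ¼*174) = -90765/(-7*1/174 - 87/2) = -90765/(-7/174 - 87/2) = -90765/(-3788/87) = -90765*(-87/3788) = 7896555/3788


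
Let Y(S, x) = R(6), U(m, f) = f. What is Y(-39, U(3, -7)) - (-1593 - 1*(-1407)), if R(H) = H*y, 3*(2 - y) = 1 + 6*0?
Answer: 196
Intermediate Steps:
y = 5/3 (y = 2 - (1 + 6*0)/3 = 2 - (1 + 0)/3 = 2 - 1/3*1 = 2 - 1/3 = 5/3 ≈ 1.6667)
R(H) = 5*H/3 (R(H) = H*(5/3) = 5*H/3)
Y(S, x) = 10 (Y(S, x) = (5/3)*6 = 10)
Y(-39, U(3, -7)) - (-1593 - 1*(-1407)) = 10 - (-1593 - 1*(-1407)) = 10 - (-1593 + 1407) = 10 - 1*(-186) = 10 + 186 = 196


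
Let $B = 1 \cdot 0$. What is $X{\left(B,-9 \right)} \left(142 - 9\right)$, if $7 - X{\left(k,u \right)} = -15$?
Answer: $2926$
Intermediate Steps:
$B = 0$
$X{\left(k,u \right)} = 22$ ($X{\left(k,u \right)} = 7 - -15 = 7 + 15 = 22$)
$X{\left(B,-9 \right)} \left(142 - 9\right) = 22 \left(142 - 9\right) = 22 \cdot 133 = 2926$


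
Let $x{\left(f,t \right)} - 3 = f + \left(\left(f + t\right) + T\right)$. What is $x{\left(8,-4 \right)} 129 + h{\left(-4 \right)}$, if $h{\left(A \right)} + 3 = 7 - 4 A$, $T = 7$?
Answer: $2858$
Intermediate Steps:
$x{\left(f,t \right)} = 10 + t + 2 f$ ($x{\left(f,t \right)} = 3 + \left(f + \left(\left(f + t\right) + 7\right)\right) = 3 + \left(f + \left(7 + f + t\right)\right) = 3 + \left(7 + t + 2 f\right) = 10 + t + 2 f$)
$h{\left(A \right)} = 4 - 4 A$ ($h{\left(A \right)} = -3 - \left(-7 + 4 A\right) = 4 - 4 A$)
$x{\left(8,-4 \right)} 129 + h{\left(-4 \right)} = \left(10 - 4 + 2 \cdot 8\right) 129 + \left(4 - -16\right) = \left(10 - 4 + 16\right) 129 + \left(4 + 16\right) = 22 \cdot 129 + 20 = 2838 + 20 = 2858$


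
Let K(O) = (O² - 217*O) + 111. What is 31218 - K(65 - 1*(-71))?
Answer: 42123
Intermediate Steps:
K(O) = 111 + O² - 217*O
31218 - K(65 - 1*(-71)) = 31218 - (111 + (65 - 1*(-71))² - 217*(65 - 1*(-71))) = 31218 - (111 + (65 + 71)² - 217*(65 + 71)) = 31218 - (111 + 136² - 217*136) = 31218 - (111 + 18496 - 29512) = 31218 - 1*(-10905) = 31218 + 10905 = 42123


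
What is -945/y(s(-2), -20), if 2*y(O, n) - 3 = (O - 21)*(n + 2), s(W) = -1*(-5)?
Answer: -630/97 ≈ -6.4948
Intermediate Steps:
s(W) = 5
y(O, n) = 3/2 + (-21 + O)*(2 + n)/2 (y(O, n) = 3/2 + ((O - 21)*(n + 2))/2 = 3/2 + ((-21 + O)*(2 + n))/2 = 3/2 + (-21 + O)*(2 + n)/2)
-945/y(s(-2), -20) = -945/(-39/2 + 5 - 21/2*(-20) + (1/2)*5*(-20)) = -945/(-39/2 + 5 + 210 - 50) = -945/291/2 = -945*2/291 = -630/97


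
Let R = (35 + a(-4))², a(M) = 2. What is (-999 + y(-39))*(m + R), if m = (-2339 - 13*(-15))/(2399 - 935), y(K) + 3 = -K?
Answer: -80333139/61 ≈ -1.3169e+6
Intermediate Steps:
y(K) = -3 - K
m = -268/183 (m = (-2339 + 195)/1464 = -2144*1/1464 = -268/183 ≈ -1.4645)
R = 1369 (R = (35 + 2)² = 37² = 1369)
(-999 + y(-39))*(m + R) = (-999 + (-3 - 1*(-39)))*(-268/183 + 1369) = (-999 + (-3 + 39))*(250259/183) = (-999 + 36)*(250259/183) = -963*250259/183 = -80333139/61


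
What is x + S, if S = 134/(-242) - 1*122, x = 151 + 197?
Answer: 27279/121 ≈ 225.45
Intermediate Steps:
x = 348
S = -14829/121 (S = 134*(-1/242) - 122 = -67/121 - 122 = -14829/121 ≈ -122.55)
x + S = 348 - 14829/121 = 27279/121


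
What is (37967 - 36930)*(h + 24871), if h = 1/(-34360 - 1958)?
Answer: 936685781149/36318 ≈ 2.5791e+7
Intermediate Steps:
h = -1/36318 (h = 1/(-36318) = -1/36318 ≈ -2.7535e-5)
(37967 - 36930)*(h + 24871) = (37967 - 36930)*(-1/36318 + 24871) = 1037*(903264977/36318) = 936685781149/36318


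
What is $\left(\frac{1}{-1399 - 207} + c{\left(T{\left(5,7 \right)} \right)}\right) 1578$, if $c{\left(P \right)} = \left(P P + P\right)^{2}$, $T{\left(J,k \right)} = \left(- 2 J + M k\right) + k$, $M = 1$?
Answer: $\frac{506852811}{803} \approx 6.312 \cdot 10^{5}$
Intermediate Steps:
$T{\left(J,k \right)} = - 2 J + 2 k$ ($T{\left(J,k \right)} = \left(- 2 J + 1 k\right) + k = \left(- 2 J + k\right) + k = \left(k - 2 J\right) + k = - 2 J + 2 k$)
$c{\left(P \right)} = \left(P + P^{2}\right)^{2}$ ($c{\left(P \right)} = \left(P^{2} + P\right)^{2} = \left(P + P^{2}\right)^{2}$)
$\left(\frac{1}{-1399 - 207} + c{\left(T{\left(5,7 \right)} \right)}\right) 1578 = \left(\frac{1}{-1399 - 207} + \left(\left(-2\right) 5 + 2 \cdot 7\right)^{2} \left(1 + \left(\left(-2\right) 5 + 2 \cdot 7\right)\right)^{2}\right) 1578 = \left(\frac{1}{-1606} + \left(-10 + 14\right)^{2} \left(1 + \left(-10 + 14\right)\right)^{2}\right) 1578 = \left(- \frac{1}{1606} + 4^{2} \left(1 + 4\right)^{2}\right) 1578 = \left(- \frac{1}{1606} + 16 \cdot 5^{2}\right) 1578 = \left(- \frac{1}{1606} + 16 \cdot 25\right) 1578 = \left(- \frac{1}{1606} + 400\right) 1578 = \frac{642399}{1606} \cdot 1578 = \frac{506852811}{803}$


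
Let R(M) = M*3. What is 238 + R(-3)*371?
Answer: -3101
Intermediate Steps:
R(M) = 3*M
238 + R(-3)*371 = 238 + (3*(-3))*371 = 238 - 9*371 = 238 - 3339 = -3101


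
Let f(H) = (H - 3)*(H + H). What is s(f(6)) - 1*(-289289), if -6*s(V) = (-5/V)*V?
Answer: 1735739/6 ≈ 2.8929e+5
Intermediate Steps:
f(H) = 2*H*(-3 + H) (f(H) = (-3 + H)*(2*H) = 2*H*(-3 + H))
s(V) = ⅚ (s(V) = -(-5/V)*V/6 = -⅙*(-5) = ⅚)
s(f(6)) - 1*(-289289) = ⅚ - 1*(-289289) = ⅚ + 289289 = 1735739/6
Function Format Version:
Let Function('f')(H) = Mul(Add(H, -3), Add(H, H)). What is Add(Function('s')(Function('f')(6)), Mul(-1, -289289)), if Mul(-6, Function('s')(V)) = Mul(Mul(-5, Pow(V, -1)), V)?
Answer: Rational(1735739, 6) ≈ 2.8929e+5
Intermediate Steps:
Function('f')(H) = Mul(2, H, Add(-3, H)) (Function('f')(H) = Mul(Add(-3, H), Mul(2, H)) = Mul(2, H, Add(-3, H)))
Function('s')(V) = Rational(5, 6) (Function('s')(V) = Mul(Rational(-1, 6), Mul(Mul(-5, Pow(V, -1)), V)) = Mul(Rational(-1, 6), -5) = Rational(5, 6))
Add(Function('s')(Function('f')(6)), Mul(-1, -289289)) = Add(Rational(5, 6), Mul(-1, -289289)) = Add(Rational(5, 6), 289289) = Rational(1735739, 6)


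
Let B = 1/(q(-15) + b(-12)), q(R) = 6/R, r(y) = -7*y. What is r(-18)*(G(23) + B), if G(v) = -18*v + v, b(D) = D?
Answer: -1527561/31 ≈ -49276.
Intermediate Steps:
B = -5/62 (B = 1/(6/(-15) - 12) = 1/(6*(-1/15) - 12) = 1/(-⅖ - 12) = 1/(-62/5) = -5/62 ≈ -0.080645)
G(v) = -17*v
r(-18)*(G(23) + B) = (-7*(-18))*(-17*23 - 5/62) = 126*(-391 - 5/62) = 126*(-24247/62) = -1527561/31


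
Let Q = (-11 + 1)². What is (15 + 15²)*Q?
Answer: 24000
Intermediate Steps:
Q = 100 (Q = (-10)² = 100)
(15 + 15²)*Q = (15 + 15²)*100 = (15 + 225)*100 = 240*100 = 24000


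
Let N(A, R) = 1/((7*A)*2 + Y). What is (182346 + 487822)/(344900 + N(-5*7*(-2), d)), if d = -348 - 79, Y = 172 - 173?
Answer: 656094472/337657101 ≈ 1.9431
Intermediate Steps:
Y = -1
d = -427
N(A, R) = 1/(-1 + 14*A) (N(A, R) = 1/((7*A)*2 - 1) = 1/(14*A - 1) = 1/(-1 + 14*A))
(182346 + 487822)/(344900 + N(-5*7*(-2), d)) = (182346 + 487822)/(344900 + 1/(-1 + 14*(-5*7*(-2)))) = 670168/(344900 + 1/(-1 + 14*(-35*(-2)))) = 670168/(344900 + 1/(-1 + 14*70)) = 670168/(344900 + 1/(-1 + 980)) = 670168/(344900 + 1/979) = 670168/(337657101/979) = 670168*(979/337657101) = 656094472/337657101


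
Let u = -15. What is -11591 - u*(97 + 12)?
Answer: -9956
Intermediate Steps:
-11591 - u*(97 + 12) = -11591 - (-15)*(97 + 12) = -11591 - (-15)*109 = -11591 - 1*(-1635) = -11591 + 1635 = -9956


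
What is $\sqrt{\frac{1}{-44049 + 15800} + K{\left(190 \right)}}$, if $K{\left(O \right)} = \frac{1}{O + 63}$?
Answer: $\frac{2 \sqrt{50021832003}}{7146997} \approx 0.062587$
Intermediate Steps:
$K{\left(O \right)} = \frac{1}{63 + O}$
$\sqrt{\frac{1}{-44049 + 15800} + K{\left(190 \right)}} = \sqrt{\frac{1}{-44049 + 15800} + \frac{1}{63 + 190}} = \sqrt{\frac{1}{-28249} + \frac{1}{253}} = \sqrt{- \frac{1}{28249} + \frac{1}{253}} = \sqrt{\frac{27996}{7146997}} = \frac{2 \sqrt{50021832003}}{7146997}$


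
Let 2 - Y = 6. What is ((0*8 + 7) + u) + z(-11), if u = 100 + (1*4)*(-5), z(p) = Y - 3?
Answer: 80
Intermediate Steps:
Y = -4 (Y = 2 - 1*6 = 2 - 6 = -4)
z(p) = -7 (z(p) = -4 - 3 = -7)
u = 80 (u = 100 + 4*(-5) = 100 - 20 = 80)
((0*8 + 7) + u) + z(-11) = ((0*8 + 7) + 80) - 7 = ((0 + 7) + 80) - 7 = (7 + 80) - 7 = 87 - 7 = 80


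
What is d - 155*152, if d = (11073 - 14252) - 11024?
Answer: -37763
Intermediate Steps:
d = -14203 (d = -3179 - 11024 = -14203)
d - 155*152 = -14203 - 155*152 = -14203 - 23560 = -37763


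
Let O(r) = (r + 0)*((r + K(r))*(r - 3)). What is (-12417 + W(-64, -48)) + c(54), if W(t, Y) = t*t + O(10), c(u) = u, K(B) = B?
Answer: -6867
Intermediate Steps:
O(r) = 2*r²*(-3 + r) (O(r) = (r + 0)*((r + r)*(r - 3)) = r*((2*r)*(-3 + r)) = r*(2*r*(-3 + r)) = 2*r²*(-3 + r))
W(t, Y) = 1400 + t² (W(t, Y) = t*t + 2*10²*(-3 + 10) = t² + 2*100*7 = t² + 1400 = 1400 + t²)
(-12417 + W(-64, -48)) + c(54) = (-12417 + (1400 + (-64)²)) + 54 = (-12417 + (1400 + 4096)) + 54 = (-12417 + 5496) + 54 = -6921 + 54 = -6867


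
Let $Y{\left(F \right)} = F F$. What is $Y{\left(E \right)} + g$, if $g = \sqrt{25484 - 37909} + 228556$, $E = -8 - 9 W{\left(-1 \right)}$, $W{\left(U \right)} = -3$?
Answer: $228917 + 5 i \sqrt{497} \approx 2.2892 \cdot 10^{5} + 111.47 i$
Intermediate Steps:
$E = 19$ ($E = -8 - -27 = -8 + 27 = 19$)
$Y{\left(F \right)} = F^{2}$
$g = 228556 + 5 i \sqrt{497}$ ($g = \sqrt{-12425} + 228556 = 5 i \sqrt{497} + 228556 = 228556 + 5 i \sqrt{497} \approx 2.2856 \cdot 10^{5} + 111.47 i$)
$Y{\left(E \right)} + g = 19^{2} + \left(228556 + 5 i \sqrt{497}\right) = 361 + \left(228556 + 5 i \sqrt{497}\right) = 228917 + 5 i \sqrt{497}$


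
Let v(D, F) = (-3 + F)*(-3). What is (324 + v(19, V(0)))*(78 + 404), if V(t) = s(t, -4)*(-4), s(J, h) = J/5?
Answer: 160506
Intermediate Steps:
s(J, h) = J/5 (s(J, h) = J*(⅕) = J/5)
V(t) = -4*t/5 (V(t) = (t/5)*(-4) = -4*t/5)
v(D, F) = 9 - 3*F
(324 + v(19, V(0)))*(78 + 404) = (324 + (9 - (-12)*0/5))*(78 + 404) = (324 + (9 - 3*0))*482 = (324 + (9 + 0))*482 = (324 + 9)*482 = 333*482 = 160506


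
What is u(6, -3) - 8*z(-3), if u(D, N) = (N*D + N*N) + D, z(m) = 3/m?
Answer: 5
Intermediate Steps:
u(D, N) = D + N² + D*N (u(D, N) = (D*N + N²) + D = (N² + D*N) + D = D + N² + D*N)
u(6, -3) - 8*z(-3) = (6 + (-3)² + 6*(-3)) - 24/(-3) = (6 + 9 - 18) - 24*(-1)/3 = -3 - 8*(-1) = -3 + 8 = 5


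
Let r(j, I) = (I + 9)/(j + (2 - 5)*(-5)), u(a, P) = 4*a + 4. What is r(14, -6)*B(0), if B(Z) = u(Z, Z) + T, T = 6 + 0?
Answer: 30/29 ≈ 1.0345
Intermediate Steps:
u(a, P) = 4 + 4*a
r(j, I) = (9 + I)/(15 + j) (r(j, I) = (9 + I)/(j - 3*(-5)) = (9 + I)/(j + 15) = (9 + I)/(15 + j))
T = 6
B(Z) = 10 + 4*Z (B(Z) = (4 + 4*Z) + 6 = 10 + 4*Z)
r(14, -6)*B(0) = ((9 - 6)/(15 + 14))*(10 + 4*0) = (3/29)*(10 + 0) = ((1/29)*3)*10 = (3/29)*10 = 30/29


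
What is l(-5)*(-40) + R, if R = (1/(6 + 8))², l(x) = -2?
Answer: 15681/196 ≈ 80.005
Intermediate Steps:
R = 1/196 (R = (1/14)² = 1/196 ≈ 0.0051020)
l(-5)*(-40) + R = -2*(-40) + 1/196 = 80 + 1/196 = 15681/196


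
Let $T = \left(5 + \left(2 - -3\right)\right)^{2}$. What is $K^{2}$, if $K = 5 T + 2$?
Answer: $252004$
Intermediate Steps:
$T = 100$ ($T = \left(5 + \left(2 + 3\right)\right)^{2} = \left(5 + 5\right)^{2} = 10^{2} = 100$)
$K = 502$ ($K = 5 \cdot 100 + 2 = 500 + 2 = 502$)
$K^{2} = 502^{2} = 252004$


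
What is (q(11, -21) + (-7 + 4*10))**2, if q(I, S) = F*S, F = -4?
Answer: 13689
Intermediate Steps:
q(I, S) = -4*S
(q(11, -21) + (-7 + 4*10))**2 = (-4*(-21) + (-7 + 4*10))**2 = (84 + (-7 + 40))**2 = (84 + 33)**2 = 117**2 = 13689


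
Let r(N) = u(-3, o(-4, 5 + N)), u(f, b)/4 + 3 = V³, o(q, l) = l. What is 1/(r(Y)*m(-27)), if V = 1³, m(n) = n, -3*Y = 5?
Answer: 1/216 ≈ 0.0046296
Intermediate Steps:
Y = -5/3 (Y = -⅓*5 = -5/3 ≈ -1.6667)
V = 1
u(f, b) = -8 (u(f, b) = -12 + 4*1³ = -12 + 4*1 = -12 + 4 = -8)
r(N) = -8
1/(r(Y)*m(-27)) = 1/(-8*(-27)) = 1/216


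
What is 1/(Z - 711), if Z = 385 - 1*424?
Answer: -1/750 ≈ -0.0013333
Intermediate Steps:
Z = -39 (Z = 385 - 424 = -39)
1/(Z - 711) = 1/(-39 - 711) = 1/(-750) = -1/750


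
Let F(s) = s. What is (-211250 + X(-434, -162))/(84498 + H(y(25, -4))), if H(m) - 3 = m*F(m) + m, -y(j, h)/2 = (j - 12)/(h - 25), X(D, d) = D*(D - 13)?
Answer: -14508932/71066771 ≈ -0.20416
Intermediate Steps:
X(D, d) = D*(-13 + D)
y(j, h) = -2*(-12 + j)/(-25 + h) (y(j, h) = -2*(j - 12)/(h - 25) = -2*(-12 + j)/(-25 + h))
H(m) = 3 + m + m² (H(m) = 3 + (m*m + m) = 3 + (m² + m) = 3 + (m + m²) = 3 + m + m²)
(-211250 + X(-434, -162))/(84498 + H(y(25, -4))) = (-211250 - 434*(-13 - 434))/(84498 + (3 + 2*(12 - 1*25)/(-25 - 4) + (2*(12 - 1*25)/(-25 - 4))²)) = (-211250 - 434*(-447))/(84498 + (3 + 2*(12 - 25)/(-29) + (2*(12 - 25)/(-29))²)) = (-211250 + 193998)/(84498 + (3 + 2*(-1/29)*(-13) + (2*(-1/29)*(-13))²)) = -17252/(84498 + (3 + 26/29 + (26/29)²)) = -17252/(84498 + (3 + 26/29 + 676/841)) = -17252/(84498 + 3953/841) = -17252/71066771/841 = -17252*841/71066771 = -14508932/71066771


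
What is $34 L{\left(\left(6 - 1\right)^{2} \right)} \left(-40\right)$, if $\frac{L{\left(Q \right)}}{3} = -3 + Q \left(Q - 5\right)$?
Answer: $-2027760$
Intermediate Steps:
$L{\left(Q \right)} = -9 + 3 Q \left(-5 + Q\right)$ ($L{\left(Q \right)} = 3 \left(-3 + Q \left(Q - 5\right)\right) = 3 \left(-3 + Q \left(-5 + Q\right)\right) = -9 + 3 Q \left(-5 + Q\right)$)
$34 L{\left(\left(6 - 1\right)^{2} \right)} \left(-40\right) = 34 \left(-9 - 15 \left(6 - 1\right)^{2} + 3 \left(\left(6 - 1\right)^{2}\right)^{2}\right) \left(-40\right) = 34 \left(-9 - 15 \cdot 5^{2} + 3 \left(5^{2}\right)^{2}\right) \left(-40\right) = 34 \left(-9 - 375 + 3 \cdot 25^{2}\right) \left(-40\right) = 34 \left(-9 - 375 + 3 \cdot 625\right) \left(-40\right) = 34 \left(-9 - 375 + 1875\right) \left(-40\right) = 34 \cdot 1491 \left(-40\right) = 50694 \left(-40\right) = -2027760$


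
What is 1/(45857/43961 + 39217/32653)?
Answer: 1435458533/3221387158 ≈ 0.44560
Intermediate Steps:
1/(45857/43961 + 39217/32653) = 1/(3221387158/1435458533) = 1435458533/3221387158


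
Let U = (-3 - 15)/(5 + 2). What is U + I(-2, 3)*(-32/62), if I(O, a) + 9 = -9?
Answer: 1458/217 ≈ 6.7189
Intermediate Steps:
I(O, a) = -18 (I(O, a) = -9 - 9 = -18)
U = -18/7 ≈ -2.5714
U + I(-2, 3)*(-32/62) = -18/7 - (-576)/62 = -18/7 - 18*(-16/31) = -18/7 + 288/31 = 1458/217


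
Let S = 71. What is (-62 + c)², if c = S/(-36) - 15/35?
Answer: 263380441/63504 ≈ 4147.5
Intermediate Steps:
c = -605/252 (c = 71/(-36) - 15/35 = 71*(-1/36) - 15*1/35 = -71/36 - 3/7 = -605/252 ≈ -2.4008)
(-62 + c)² = (-62 - 605/252)² = (-16229/252)² = 263380441/63504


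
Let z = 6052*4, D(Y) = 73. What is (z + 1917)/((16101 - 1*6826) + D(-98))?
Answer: 1375/492 ≈ 2.7947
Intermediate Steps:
z = 24208
(z + 1917)/((16101 - 1*6826) + D(-98)) = (24208 + 1917)/((16101 - 1*6826) + 73) = 26125/((16101 - 6826) + 73) = 26125/(9275 + 73) = 26125/9348 = 26125*(1/9348) = 1375/492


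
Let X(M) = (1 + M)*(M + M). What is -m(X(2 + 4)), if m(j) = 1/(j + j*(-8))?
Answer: 1/588 ≈ 0.0017007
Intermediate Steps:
X(M) = 2*M*(1 + M) (X(M) = (1 + M)*(2*M) = 2*M*(1 + M))
m(j) = -1/(7*j) (m(j) = 1/(j - 8*j) = 1/(-7*j) = -1/(7*j))
-m(X(2 + 4)) = -(-1)/(7*(2*(2 + 4)*(1 + (2 + 4)))) = -(-1)/(7*(2*6*(1 + 6))) = -(-1)/(7*(2*6*7)) = -(-1)/(7*84) = -1*(-1/588) = 1/588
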